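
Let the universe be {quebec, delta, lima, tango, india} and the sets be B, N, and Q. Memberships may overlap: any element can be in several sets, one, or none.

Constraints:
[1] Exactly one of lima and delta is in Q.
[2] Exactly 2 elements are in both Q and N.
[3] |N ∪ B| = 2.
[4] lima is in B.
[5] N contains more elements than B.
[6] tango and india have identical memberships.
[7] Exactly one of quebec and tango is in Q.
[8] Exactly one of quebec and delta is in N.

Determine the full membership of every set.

B = {lima}; N = {lima, quebec}; Q = {lima, quebec}

From (4): lima ∈ B.
Suppose quebec ∈ B: no assignment then satisfies all the clues, so quebec ∉ B.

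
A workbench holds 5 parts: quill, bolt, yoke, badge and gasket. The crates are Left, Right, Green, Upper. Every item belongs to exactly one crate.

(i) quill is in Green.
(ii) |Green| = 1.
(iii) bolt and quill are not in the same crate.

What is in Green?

From (i): quill ∈ Green.
(ii): Green already has 1, so the rest are out.

Green = {quill}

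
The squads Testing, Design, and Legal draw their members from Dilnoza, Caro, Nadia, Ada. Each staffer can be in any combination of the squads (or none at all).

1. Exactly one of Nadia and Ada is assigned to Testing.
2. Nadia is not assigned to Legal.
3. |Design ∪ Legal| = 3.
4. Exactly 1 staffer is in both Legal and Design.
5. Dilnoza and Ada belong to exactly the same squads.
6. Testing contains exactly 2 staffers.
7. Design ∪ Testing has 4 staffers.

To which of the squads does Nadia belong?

Nadia: Testing

From (2): Nadia ∉ Legal.
Suppose Nadia ∉ Testing: no assignment then satisfies all the clues, so Nadia ∈ Testing.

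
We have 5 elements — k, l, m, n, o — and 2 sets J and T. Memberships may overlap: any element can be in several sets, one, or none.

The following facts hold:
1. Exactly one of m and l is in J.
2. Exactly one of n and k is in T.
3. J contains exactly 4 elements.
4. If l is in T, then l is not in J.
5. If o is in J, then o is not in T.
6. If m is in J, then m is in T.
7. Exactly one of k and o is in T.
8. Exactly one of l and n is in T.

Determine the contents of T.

T = {k, l, m}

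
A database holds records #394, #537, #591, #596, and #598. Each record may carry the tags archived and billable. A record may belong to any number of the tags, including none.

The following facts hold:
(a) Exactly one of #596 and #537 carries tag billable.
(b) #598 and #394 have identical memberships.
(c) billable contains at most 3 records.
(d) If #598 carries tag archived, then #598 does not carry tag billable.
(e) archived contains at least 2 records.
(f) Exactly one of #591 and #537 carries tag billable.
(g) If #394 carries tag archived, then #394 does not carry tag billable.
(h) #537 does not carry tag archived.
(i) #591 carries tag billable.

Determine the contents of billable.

billable = {#591, #596}

From (h): #537 ∉ archived.
From (i): #591 ∈ billable.
(f) (exactly one): #537 ∉ billable.
(a) (exactly one): #596 ∈ billable.
Suppose #394 ∈ billable: no assignment then satisfies all the clues, so #394 ∉ billable.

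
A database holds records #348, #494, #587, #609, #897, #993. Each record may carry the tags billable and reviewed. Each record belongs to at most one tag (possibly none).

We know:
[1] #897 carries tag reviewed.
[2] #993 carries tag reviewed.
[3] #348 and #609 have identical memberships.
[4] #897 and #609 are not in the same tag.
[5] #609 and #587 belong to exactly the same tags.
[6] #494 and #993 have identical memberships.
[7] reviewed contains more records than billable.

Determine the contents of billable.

billable = {}

From (1): #897 ∈ reviewed.
From (2): #993 ∈ reviewed.
(4): #609 ∉ reviewed.
(5): #587 matches #609: #587 ∉ reviewed.
(6): #494 matches #993: #494 ∉ billable.
(6): #494 matches #993: #494 ∈ reviewed.
(3): #348 matches #609: #348 ∉ reviewed.
Suppose #348 ∈ billable: no assignment then satisfies all the clues, so #348 ∉ billable.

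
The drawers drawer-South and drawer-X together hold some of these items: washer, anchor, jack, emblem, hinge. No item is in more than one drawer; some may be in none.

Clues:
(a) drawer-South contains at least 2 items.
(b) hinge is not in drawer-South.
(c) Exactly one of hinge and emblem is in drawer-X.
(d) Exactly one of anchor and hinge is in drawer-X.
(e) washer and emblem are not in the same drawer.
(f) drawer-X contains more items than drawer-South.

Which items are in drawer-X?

drawer-X = {hinge, jack, washer}

From (b): hinge ∉ drawer-South.
Suppose washer ∉ drawer-X: no assignment then satisfies all the clues, so washer ∈ drawer-X.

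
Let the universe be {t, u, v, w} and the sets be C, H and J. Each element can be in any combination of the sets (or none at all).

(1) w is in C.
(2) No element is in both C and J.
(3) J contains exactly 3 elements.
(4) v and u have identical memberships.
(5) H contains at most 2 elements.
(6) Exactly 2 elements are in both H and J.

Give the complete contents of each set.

C = {w}; H = {u, v}; J = {t, u, v}

From (1): w ∈ C.
(2) (disjoint): w ∉ J.
(3): only 3 candidates remain for J, so all are in.
(2) (disjoint): t ∉ C.
(2) (disjoint): u ∉ C.
(2) (disjoint): v ∉ C.
Suppose t ∈ H: no assignment then satisfies all the clues, so t ∉ H.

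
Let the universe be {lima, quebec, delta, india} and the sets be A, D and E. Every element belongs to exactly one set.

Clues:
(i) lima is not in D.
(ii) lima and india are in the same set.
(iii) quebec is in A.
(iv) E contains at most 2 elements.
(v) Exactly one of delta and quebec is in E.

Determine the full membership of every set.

A = {india, lima, quebec}; D = {}; E = {delta}

From (i): lima ∉ D.
From (iii): quebec ∈ A.
(ii): india matches lima: india ∉ D.
(v) (exactly one): delta ∈ E.
Suppose lima ∉ A: no assignment then satisfies all the clues, so lima ∈ A.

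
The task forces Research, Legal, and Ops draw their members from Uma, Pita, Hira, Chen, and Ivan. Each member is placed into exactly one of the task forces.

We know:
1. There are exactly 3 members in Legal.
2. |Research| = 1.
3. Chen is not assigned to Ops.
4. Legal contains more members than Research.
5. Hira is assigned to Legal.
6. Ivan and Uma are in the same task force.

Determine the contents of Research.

From (3): Chen ∉ Ops.
From (5): Hira ∈ Legal.
Suppose Uma ∈ Research: no assignment then satisfies all the clues, so Uma ∉ Research.

Research = {Chen}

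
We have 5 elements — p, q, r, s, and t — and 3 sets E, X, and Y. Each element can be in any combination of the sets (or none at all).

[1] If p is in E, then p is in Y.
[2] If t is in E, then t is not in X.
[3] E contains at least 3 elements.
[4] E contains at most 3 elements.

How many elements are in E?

3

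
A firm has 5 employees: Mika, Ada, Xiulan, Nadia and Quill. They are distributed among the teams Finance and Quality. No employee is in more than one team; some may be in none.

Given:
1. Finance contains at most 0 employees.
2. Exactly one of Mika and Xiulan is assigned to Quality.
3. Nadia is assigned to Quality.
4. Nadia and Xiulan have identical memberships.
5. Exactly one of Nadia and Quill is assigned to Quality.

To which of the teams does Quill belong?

Quill: none

From (3): Nadia ∈ Quality.
(1): Finance already has 0, so the rest are out.
(4): Xiulan matches Nadia: Xiulan ∈ Quality.
(5) (exactly one): Quill ∉ Quality.
(2) (exactly one): Mika ∉ Quality.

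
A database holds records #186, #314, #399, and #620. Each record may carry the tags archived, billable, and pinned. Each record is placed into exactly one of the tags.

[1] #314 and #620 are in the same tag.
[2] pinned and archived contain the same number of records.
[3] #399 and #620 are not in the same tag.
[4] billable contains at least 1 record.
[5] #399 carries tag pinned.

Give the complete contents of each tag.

archived = {#186}; billable = {#314, #620}; pinned = {#399}

From (5): #399 ∈ pinned.
(3): #620 ∉ pinned.
(1): #314 matches #620: #314 ∉ pinned.
Suppose #186 ∉ archived: no assignment then satisfies all the clues, so #186 ∈ archived.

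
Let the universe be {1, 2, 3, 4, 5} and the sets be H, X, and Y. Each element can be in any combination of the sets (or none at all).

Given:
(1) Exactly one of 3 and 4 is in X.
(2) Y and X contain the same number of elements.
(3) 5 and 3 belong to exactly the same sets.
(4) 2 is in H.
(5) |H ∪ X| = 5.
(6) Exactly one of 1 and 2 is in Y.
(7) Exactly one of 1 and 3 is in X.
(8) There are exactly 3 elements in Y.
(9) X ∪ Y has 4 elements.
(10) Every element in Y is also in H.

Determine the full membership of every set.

H = {1, 2, 3, 4, 5}; X = {2, 3, 5}; Y = {1, 3, 5}

From (4): 2 ∈ H.
Suppose 1 ∉ H: no assignment then satisfies all the clues, so 1 ∈ H.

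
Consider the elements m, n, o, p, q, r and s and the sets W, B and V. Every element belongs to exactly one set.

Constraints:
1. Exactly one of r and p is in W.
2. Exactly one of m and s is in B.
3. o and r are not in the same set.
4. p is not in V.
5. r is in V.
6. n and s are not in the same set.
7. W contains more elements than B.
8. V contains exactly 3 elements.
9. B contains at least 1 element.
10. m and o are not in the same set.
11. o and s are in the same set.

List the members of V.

V = {n, q, r}

From (4): p ∉ V.
From (5): r ∈ V.
(1) (exactly one): p ∈ W.
(3): o ∉ V.
(11): s matches o: s ∉ V.
Suppose m ∈ V: no assignment then satisfies all the clues, so m ∉ V.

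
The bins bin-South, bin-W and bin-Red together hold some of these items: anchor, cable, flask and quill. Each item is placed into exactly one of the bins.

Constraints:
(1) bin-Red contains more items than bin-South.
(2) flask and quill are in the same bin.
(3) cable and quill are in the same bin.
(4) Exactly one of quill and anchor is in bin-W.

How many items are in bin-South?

0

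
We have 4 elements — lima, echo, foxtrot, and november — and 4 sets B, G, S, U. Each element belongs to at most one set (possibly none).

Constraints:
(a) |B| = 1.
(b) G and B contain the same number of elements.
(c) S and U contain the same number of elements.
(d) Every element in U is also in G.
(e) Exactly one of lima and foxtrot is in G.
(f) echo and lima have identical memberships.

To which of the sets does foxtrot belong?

foxtrot: G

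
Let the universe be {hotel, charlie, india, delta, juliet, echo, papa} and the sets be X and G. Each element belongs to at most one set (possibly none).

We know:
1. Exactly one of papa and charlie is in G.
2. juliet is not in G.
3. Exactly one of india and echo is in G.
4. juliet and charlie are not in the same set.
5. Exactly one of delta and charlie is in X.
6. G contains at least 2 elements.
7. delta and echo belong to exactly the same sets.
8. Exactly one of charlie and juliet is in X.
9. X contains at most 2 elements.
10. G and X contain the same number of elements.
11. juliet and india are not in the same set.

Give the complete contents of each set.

From (2): juliet ∉ G.
Suppose hotel ∉ X: no assignment then satisfies all the clues, so hotel ∈ X.

X = {charlie, hotel}; G = {india, papa}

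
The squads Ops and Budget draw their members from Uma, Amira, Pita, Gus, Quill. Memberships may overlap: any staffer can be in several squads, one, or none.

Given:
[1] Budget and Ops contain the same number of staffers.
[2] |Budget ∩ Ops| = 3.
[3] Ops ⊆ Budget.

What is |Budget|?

3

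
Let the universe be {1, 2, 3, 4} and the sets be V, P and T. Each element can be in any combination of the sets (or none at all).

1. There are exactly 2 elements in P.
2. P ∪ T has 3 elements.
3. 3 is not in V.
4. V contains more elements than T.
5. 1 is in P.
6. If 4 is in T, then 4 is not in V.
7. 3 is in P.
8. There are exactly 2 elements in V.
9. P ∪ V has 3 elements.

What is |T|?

1

From (3): 3 ∉ V.
From (5): 1 ∈ P.
From (7): 3 ∈ P.
(1): P already has 2, so the rest are out.
Suppose 1 ∉ V: no assignment then satisfies all the clues, so 1 ∈ V.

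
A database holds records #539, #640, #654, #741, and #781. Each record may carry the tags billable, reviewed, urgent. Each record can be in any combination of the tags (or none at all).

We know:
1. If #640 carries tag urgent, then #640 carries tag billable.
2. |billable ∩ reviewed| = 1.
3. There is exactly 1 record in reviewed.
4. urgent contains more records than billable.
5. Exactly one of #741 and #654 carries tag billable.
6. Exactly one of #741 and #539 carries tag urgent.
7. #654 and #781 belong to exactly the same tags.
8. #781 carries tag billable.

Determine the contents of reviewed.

reviewed = {#640}

From (8): #781 ∈ billable.
(7): #654 matches #781: #654 ∈ billable.
(5) (exactly one): #741 ∉ billable.
Suppose #539 ∈ reviewed: no assignment then satisfies all the clues, so #539 ∉ reviewed.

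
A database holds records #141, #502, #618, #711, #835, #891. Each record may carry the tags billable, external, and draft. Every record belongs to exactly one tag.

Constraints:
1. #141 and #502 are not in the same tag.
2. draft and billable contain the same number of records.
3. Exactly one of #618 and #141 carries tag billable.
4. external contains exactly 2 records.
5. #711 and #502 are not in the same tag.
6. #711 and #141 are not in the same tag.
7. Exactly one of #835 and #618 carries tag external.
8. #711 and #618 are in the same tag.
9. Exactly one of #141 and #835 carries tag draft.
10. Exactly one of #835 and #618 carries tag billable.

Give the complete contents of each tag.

billable = {#618, #711}; external = {#502, #835}; draft = {#141, #891}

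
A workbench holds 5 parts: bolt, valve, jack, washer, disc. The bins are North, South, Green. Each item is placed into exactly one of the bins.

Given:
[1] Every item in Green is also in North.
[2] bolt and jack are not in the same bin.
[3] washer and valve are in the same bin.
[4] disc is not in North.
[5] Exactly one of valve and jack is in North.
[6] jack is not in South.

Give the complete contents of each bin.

North = {jack}; South = {bolt, disc, valve, washer}; Green = {}

From (4): disc ∉ North.
From (6): jack ∉ South.
(1) contrapositive: disc ∉ Green.
Only one bin left: disc ∈ South.
Suppose bolt ∈ North: no assignment then satisfies all the clues, so bolt ∉ North.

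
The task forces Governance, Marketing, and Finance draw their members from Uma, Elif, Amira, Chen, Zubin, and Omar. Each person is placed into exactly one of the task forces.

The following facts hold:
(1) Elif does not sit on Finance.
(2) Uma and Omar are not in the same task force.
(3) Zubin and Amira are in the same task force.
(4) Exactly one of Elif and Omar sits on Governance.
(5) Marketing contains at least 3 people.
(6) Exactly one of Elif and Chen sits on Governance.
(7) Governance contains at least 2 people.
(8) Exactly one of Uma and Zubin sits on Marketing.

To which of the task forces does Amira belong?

Amira: Marketing

From (1): Elif ∉ Finance.
Suppose Amira ∈ Governance: no assignment then satisfies all the clues, so Amira ∉ Governance.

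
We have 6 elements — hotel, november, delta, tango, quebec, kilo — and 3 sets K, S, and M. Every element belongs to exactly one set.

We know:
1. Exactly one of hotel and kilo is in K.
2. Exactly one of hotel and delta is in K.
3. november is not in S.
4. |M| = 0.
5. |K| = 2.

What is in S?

S = {delta, kilo, quebec, tango}

From (3): november ∉ S.
(4): M already has 0, so the rest are out.
Only one set left: november ∈ K.
Suppose hotel ∈ S: no assignment then satisfies all the clues, so hotel ∉ S.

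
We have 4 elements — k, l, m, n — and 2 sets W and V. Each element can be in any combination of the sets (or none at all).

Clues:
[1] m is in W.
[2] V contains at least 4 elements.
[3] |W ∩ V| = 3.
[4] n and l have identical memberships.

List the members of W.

W = {l, m, n}

From (1): m ∈ W.
(2): only 4 candidates remain for V, so all are in.
Suppose k ∈ W: no assignment then satisfies all the clues, so k ∉ W.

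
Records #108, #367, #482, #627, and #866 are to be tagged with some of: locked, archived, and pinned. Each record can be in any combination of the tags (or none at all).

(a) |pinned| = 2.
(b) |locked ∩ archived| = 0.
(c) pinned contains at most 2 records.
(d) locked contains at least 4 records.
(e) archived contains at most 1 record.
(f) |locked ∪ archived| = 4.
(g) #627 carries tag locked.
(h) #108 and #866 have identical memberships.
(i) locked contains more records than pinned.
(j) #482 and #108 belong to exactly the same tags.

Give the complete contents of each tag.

locked = {#108, #482, #627, #866}; archived = {}; pinned = {#367, #627}

From (g): #627 ∈ locked.
Suppose #108 ∉ locked: no assignment then satisfies all the clues, so #108 ∈ locked.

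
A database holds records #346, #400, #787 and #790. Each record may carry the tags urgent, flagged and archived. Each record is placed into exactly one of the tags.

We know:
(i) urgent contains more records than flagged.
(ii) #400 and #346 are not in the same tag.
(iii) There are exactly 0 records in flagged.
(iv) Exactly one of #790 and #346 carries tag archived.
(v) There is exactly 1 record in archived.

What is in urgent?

urgent = {#400, #787, #790}

(iii): flagged already has 0, so the rest are out.
Suppose #346 ∈ urgent: no assignment then satisfies all the clues, so #346 ∉ urgent.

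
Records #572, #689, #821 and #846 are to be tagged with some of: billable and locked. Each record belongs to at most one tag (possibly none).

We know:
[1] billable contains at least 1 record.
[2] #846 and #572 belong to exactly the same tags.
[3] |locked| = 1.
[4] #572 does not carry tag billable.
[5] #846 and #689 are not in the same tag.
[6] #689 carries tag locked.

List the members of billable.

billable = {#821}

From (4): #572 ∉ billable.
From (6): #689 ∈ locked.
(2): #846 matches #572: #846 ∉ billable.
(3): locked already has 1, so the rest are out.
(1): only 1 candidates remain for billable, so all are in.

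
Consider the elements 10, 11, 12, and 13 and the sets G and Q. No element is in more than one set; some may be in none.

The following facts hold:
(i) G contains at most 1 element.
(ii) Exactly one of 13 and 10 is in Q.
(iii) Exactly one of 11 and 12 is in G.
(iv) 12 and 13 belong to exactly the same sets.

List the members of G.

G = {11}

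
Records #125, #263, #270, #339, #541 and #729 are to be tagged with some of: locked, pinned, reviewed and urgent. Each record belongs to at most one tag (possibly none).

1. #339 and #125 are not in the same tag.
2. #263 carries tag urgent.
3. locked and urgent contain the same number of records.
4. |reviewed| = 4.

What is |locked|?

1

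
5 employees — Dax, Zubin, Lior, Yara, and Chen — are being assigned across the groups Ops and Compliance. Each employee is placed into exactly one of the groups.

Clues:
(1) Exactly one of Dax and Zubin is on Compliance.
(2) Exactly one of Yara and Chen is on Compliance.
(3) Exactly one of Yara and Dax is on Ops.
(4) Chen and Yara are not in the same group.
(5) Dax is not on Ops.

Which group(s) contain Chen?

Chen: Compliance

From (5): Dax ∉ Ops.
(3) (exactly one): Yara ∈ Ops.
(4): Chen ∉ Ops.
Only one group left: Dax ∈ Compliance.
Only one group left: Chen ∈ Compliance.
(1) (exactly one): Zubin ∉ Compliance.
Only one group left: Zubin ∈ Ops.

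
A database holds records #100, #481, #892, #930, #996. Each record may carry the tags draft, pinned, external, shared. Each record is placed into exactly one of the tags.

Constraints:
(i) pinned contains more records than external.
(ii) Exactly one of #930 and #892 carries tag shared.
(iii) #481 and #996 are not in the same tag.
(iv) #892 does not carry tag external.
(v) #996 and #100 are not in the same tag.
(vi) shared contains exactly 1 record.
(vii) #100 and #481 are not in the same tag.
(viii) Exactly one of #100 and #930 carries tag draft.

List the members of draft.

draft = {#100}

From (iv): #892 ∉ external.
Suppose #100 ∉ draft: no assignment then satisfies all the clues, so #100 ∈ draft.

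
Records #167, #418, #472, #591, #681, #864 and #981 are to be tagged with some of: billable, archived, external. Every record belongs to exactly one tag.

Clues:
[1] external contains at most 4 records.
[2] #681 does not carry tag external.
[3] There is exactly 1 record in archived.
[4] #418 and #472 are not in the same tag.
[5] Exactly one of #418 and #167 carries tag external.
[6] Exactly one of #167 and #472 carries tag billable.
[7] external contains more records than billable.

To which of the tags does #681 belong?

From (2): #681 ∉ external.
Suppose #681 ∉ billable: no assignment then satisfies all the clues, so #681 ∈ billable.

#681: billable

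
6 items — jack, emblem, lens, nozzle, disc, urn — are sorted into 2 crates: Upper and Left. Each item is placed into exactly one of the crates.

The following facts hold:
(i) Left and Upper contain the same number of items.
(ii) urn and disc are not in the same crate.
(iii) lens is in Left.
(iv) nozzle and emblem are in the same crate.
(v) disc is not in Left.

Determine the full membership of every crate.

Upper = {disc, emblem, nozzle}; Left = {jack, lens, urn}

From (iii): lens ∈ Left.
From (v): disc ∉ Left.
Only one crate left: disc ∈ Upper.
(ii): urn ∉ Upper.
Only one crate left: urn ∈ Left.
Suppose jack ∈ Upper: no assignment then satisfies all the clues, so jack ∉ Upper.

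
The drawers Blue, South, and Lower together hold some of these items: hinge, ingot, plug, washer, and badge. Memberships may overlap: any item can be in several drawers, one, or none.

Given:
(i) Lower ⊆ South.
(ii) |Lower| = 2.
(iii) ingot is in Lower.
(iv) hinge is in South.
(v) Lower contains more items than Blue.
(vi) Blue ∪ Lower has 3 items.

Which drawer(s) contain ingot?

From (iii): ingot ∈ Lower.
From (iv): hinge ∈ South.
(i) with ingot ∈ Lower: ingot ∈ South.
Suppose ingot ∈ Blue: no assignment then satisfies all the clues, so ingot ∉ Blue.

ingot: Lower, South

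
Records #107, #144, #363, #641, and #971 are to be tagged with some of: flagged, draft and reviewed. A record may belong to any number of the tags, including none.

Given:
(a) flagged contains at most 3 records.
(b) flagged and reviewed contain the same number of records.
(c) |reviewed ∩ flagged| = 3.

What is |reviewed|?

3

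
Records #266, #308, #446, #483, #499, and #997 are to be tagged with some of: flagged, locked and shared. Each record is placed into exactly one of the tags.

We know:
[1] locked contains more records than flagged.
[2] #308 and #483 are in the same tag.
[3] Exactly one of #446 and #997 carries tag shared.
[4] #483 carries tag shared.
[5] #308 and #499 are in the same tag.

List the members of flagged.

From (4): #483 ∈ shared.
(2): #308 matches #483: #308 ∉ flagged.
(2): #308 matches #483: #308 ∉ locked.
(2): #308 matches #483: #308 ∈ shared.
(5): #499 matches #308: #499 ∉ flagged.
(5): #499 matches #308: #499 ∉ locked.
(5): #499 matches #308: #499 ∈ shared.
Suppose #266 ∈ flagged: no assignment then satisfies all the clues, so #266 ∉ flagged.

flagged = {}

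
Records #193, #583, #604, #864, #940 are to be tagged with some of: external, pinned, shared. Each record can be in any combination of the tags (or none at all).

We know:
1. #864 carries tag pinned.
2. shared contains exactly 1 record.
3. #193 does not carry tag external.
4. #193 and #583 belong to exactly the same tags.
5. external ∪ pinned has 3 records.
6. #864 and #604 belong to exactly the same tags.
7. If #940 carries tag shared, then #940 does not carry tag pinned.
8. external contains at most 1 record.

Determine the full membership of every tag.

external = {#940}; pinned = {#604, #864}; shared = {#940}

From (1): #864 ∈ pinned.
From (3): #193 ∉ external.
(4): #583 matches #193: #583 ∉ external.
(6): #604 matches #864: #604 ∈ pinned.
Suppose #193 ∈ pinned: no assignment then satisfies all the clues, so #193 ∉ pinned.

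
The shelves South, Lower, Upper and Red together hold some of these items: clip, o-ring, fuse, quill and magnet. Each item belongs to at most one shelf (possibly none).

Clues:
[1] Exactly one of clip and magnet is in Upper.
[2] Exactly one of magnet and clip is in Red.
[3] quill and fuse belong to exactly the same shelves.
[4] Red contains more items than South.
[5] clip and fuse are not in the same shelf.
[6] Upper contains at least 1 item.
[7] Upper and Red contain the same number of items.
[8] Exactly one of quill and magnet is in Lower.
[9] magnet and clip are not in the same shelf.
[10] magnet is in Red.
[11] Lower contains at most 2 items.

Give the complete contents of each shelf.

South = {}; Lower = {fuse, quill}; Upper = {clip}; Red = {magnet}

From (10): magnet ∈ Red.
(1) (exactly one): clip ∈ Upper.
(5): fuse ∉ Upper.
(8) (exactly one): quill ∈ Lower.
(3): fuse matches quill: fuse ∉ South.
(3): fuse matches quill: fuse ∈ Lower.
(11): Lower already has 2, so the rest are out.
Suppose o-ring ∈ South: no assignment then satisfies all the clues, so o-ring ∉ South.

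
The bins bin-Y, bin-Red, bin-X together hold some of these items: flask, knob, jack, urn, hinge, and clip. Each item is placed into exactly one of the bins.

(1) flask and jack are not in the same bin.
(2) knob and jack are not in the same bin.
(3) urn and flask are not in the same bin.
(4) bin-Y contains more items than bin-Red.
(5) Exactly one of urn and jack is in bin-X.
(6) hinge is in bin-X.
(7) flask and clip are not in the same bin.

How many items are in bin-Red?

1

From (6): hinge ∈ bin-X.
Suppose flask ∈ bin-X: no assignment then satisfies all the clues, so flask ∉ bin-X.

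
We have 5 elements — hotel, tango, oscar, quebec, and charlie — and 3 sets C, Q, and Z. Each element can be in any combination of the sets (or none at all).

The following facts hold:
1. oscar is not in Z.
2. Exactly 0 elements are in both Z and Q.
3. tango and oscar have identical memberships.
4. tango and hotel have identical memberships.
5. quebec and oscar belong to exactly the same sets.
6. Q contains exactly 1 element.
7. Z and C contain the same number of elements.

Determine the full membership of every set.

From (1): oscar ∉ Z.
(3): tango matches oscar: tango ∉ Z.
(4): hotel matches tango: hotel ∉ Z.
(5): quebec matches oscar: quebec ∉ Z.
Suppose hotel ∈ C: no assignment then satisfies all the clues, so hotel ∉ C.

C = {}; Q = {charlie}; Z = {}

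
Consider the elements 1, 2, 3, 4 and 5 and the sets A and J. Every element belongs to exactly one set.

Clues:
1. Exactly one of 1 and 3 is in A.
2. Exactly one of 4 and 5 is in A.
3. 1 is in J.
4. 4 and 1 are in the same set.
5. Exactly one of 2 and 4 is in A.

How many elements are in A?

3

From (3): 1 ∈ J.
(1) (exactly one): 3 ∈ A.
(4): 4 matches 1: 4 ∉ A.
(4): 4 matches 1: 4 ∈ J.
(5) (exactly one): 2 ∈ A.
(2) (exactly one): 5 ∈ A.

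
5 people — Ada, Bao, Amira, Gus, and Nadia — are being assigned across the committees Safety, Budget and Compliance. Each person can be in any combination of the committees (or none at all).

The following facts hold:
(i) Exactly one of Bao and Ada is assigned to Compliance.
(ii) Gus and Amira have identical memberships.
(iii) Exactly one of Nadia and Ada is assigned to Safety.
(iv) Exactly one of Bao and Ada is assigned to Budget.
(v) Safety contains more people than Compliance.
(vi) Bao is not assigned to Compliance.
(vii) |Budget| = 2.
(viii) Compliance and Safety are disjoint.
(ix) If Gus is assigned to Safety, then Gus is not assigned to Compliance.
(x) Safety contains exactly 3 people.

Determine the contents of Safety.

From (vi): Bao ∉ Compliance.
(i) (exactly one): Ada ∈ Compliance.
(viii) (disjoint): Ada ∉ Safety.
(iii) (exactly one): Nadia ∈ Safety.
(viii) (disjoint): Nadia ∉ Compliance.
Suppose Bao ∈ Safety: no assignment then satisfies all the clues, so Bao ∉ Safety.

Safety = {Amira, Gus, Nadia}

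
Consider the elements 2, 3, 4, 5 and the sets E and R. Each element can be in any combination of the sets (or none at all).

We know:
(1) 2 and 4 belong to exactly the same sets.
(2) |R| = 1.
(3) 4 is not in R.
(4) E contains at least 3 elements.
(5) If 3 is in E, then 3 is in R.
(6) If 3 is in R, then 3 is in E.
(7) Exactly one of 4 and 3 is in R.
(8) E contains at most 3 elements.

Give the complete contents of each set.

E = {2, 3, 4}; R = {3}

From (3): 4 ∉ R.
(1): 2 matches 4: 2 ∉ R.
(7) (exactly one): 3 ∈ R.
(2): R already has 1, so the rest are out.
(6): 3 ∈ E.
Suppose 2 ∉ E: no assignment then satisfies all the clues, so 2 ∈ E.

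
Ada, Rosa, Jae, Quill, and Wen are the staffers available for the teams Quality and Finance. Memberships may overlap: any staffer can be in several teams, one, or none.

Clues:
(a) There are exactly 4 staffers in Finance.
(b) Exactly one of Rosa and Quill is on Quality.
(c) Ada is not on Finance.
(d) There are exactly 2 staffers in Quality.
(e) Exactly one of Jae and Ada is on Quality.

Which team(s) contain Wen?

Wen: Finance

From (c): Ada ∉ Finance.
(a): only 4 candidates remain for Finance, so all are in.
Suppose Wen ∈ Quality: no assignment then satisfies all the clues, so Wen ∉ Quality.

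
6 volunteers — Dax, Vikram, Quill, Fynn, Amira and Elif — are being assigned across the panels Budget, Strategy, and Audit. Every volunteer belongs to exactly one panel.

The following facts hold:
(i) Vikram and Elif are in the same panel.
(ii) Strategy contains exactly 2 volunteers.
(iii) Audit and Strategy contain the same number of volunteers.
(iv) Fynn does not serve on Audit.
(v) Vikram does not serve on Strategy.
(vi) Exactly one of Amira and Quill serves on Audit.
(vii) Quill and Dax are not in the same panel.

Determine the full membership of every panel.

From (iv): Fynn ∉ Audit.
From (v): Vikram ∉ Strategy.
(i): Elif matches Vikram: Elif ∉ Strategy.
Suppose Dax ∈ Budget: no assignment then satisfies all the clues, so Dax ∉ Budget.

Budget = {Elif, Vikram}; Strategy = {Fynn, Quill}; Audit = {Amira, Dax}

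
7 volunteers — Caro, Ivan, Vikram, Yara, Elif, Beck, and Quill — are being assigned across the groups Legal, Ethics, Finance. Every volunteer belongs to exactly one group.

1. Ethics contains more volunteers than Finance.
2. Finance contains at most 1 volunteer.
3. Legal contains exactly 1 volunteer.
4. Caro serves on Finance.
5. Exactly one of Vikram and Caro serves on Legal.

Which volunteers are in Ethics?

Ethics = {Beck, Elif, Ivan, Quill, Yara}

From (4): Caro ∈ Finance.
(2): Finance already has 1, so the rest are out.
(5) (exactly one): Vikram ∈ Legal.
(3): Legal already has 1, so the rest are out.
Only one group left: Ivan ∈ Ethics.
Only one group left: Yara ∈ Ethics.
Only one group left: Elif ∈ Ethics.
Only one group left: Beck ∈ Ethics.
Only one group left: Quill ∈ Ethics.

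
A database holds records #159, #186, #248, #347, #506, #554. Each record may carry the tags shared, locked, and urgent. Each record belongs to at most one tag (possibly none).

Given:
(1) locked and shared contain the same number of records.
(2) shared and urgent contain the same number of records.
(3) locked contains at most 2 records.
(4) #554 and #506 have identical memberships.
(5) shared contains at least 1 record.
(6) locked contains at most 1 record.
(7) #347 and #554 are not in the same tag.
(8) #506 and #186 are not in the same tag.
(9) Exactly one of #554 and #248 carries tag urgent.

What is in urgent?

urgent = {#248}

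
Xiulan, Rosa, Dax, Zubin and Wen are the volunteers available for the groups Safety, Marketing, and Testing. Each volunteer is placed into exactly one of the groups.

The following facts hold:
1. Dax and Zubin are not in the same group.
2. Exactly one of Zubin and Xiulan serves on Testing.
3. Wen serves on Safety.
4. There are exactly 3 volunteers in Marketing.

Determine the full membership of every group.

Safety = {Wen}; Marketing = {Dax, Rosa, Xiulan}; Testing = {Zubin}

From (3): Wen ∈ Safety.
Suppose Xiulan ∈ Safety: no assignment then satisfies all the clues, so Xiulan ∉ Safety.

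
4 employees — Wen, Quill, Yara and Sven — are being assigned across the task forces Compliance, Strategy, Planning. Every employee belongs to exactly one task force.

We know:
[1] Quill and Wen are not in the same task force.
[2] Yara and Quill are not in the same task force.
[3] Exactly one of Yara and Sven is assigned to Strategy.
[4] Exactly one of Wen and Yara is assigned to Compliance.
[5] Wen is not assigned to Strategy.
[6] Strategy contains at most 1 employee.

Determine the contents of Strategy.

From (5): Wen ∉ Strategy.
Suppose Quill ∈ Strategy: no assignment then satisfies all the clues, so Quill ∉ Strategy.

Strategy = {Yara}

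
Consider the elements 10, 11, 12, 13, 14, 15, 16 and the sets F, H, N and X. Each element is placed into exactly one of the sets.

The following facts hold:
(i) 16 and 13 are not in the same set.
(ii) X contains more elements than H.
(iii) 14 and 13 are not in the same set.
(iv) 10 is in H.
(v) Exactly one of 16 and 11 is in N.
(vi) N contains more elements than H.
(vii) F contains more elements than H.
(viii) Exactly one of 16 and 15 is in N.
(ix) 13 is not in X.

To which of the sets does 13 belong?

13: F

From (iv): 10 ∈ H.
From (ix): 13 ∉ X.
Suppose 13 ∉ F: no assignment then satisfies all the clues, so 13 ∈ F.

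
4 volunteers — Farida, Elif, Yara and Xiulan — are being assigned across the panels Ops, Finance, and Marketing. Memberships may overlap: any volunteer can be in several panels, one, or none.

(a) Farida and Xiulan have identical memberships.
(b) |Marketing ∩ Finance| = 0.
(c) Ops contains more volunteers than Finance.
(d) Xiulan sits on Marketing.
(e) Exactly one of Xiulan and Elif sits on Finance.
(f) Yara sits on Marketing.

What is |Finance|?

1

From (d): Xiulan ∈ Marketing.
From (f): Yara ∈ Marketing.
(a): Farida matches Xiulan: Farida ∈ Marketing.
Suppose Farida ∈ Finance: no assignment then satisfies all the clues, so Farida ∉ Finance.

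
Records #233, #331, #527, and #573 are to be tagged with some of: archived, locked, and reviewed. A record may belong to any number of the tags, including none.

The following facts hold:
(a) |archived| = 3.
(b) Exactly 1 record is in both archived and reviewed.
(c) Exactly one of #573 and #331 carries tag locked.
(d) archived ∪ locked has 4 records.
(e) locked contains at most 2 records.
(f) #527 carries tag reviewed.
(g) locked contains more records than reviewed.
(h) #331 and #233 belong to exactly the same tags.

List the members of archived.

archived = {#233, #331, #527}

From (f): #527 ∈ reviewed.
Suppose #233 ∉ archived: no assignment then satisfies all the clues, so #233 ∈ archived.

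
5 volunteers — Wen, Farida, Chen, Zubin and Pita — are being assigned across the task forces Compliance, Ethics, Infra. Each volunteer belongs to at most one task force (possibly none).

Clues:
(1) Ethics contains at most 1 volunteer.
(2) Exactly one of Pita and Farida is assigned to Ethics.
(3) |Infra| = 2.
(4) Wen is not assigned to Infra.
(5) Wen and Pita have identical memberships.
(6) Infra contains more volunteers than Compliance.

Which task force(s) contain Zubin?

Zubin: Infra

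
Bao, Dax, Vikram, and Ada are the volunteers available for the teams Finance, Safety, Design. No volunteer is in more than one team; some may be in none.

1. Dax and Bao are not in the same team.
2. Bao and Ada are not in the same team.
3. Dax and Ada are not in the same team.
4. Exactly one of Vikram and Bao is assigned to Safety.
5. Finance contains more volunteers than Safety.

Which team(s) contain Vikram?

Vikram: Finance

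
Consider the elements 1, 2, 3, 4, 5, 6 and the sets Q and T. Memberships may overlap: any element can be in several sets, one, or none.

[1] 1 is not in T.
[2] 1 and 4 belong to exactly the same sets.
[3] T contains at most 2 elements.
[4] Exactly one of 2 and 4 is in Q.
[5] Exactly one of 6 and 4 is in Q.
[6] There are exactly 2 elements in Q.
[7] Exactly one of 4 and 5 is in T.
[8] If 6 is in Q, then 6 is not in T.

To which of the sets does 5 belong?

From (1): 1 ∉ T.
(2): 4 matches 1: 4 ∉ T.
(7) (exactly one): 5 ∈ T.
Suppose 5 ∈ Q: no assignment then satisfies all the clues, so 5 ∉ Q.

5: T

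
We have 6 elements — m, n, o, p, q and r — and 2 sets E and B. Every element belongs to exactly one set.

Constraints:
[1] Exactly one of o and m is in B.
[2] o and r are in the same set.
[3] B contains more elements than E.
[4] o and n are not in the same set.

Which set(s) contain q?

q: B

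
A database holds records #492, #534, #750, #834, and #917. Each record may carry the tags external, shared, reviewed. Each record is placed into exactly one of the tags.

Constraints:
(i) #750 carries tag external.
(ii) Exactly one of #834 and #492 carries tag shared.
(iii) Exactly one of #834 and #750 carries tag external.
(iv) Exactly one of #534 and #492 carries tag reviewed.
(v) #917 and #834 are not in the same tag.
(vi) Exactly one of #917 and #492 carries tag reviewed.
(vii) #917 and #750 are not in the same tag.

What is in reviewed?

reviewed = {#534, #917}

From (i): #750 ∈ external.
(iii) (exactly one): #834 ∉ external.
(vii): #917 ∉ external.
Suppose #492 ∈ reviewed: no assignment then satisfies all the clues, so #492 ∉ reviewed.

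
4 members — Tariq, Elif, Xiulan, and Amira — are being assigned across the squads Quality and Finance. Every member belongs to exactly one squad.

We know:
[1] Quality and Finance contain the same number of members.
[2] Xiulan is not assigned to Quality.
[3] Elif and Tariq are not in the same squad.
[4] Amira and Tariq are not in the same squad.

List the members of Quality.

Quality = {Amira, Elif}

From (2): Xiulan ∉ Quality.
Only one squad left: Xiulan ∈ Finance.
Suppose Tariq ∈ Quality: no assignment then satisfies all the clues, so Tariq ∉ Quality.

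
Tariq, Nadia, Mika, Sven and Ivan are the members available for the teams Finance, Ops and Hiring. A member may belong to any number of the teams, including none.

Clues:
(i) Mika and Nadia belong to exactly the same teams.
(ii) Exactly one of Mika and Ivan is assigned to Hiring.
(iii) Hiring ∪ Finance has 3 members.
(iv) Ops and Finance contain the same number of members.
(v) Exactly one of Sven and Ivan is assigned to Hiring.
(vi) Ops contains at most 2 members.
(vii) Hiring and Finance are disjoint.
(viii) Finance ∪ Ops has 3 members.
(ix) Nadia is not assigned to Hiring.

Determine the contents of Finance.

Finance = {Sven, Tariq}

From (ix): Nadia ∉ Hiring.
(i): Mika matches Nadia: Mika ∉ Hiring.
(ii) (exactly one): Ivan ∈ Hiring.
(v) (exactly one): Sven ∉ Hiring.
(vii) (disjoint): Ivan ∉ Finance.
Suppose Tariq ∉ Finance: no assignment then satisfies all the clues, so Tariq ∈ Finance.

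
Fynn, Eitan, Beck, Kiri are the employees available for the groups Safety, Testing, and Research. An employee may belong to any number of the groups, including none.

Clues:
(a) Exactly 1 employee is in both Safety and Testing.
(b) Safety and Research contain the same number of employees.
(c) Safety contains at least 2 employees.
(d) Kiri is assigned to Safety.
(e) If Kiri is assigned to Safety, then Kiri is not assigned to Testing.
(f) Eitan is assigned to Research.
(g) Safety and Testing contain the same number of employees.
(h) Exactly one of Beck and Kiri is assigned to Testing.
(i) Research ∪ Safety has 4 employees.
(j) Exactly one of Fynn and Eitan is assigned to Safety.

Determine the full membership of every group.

Safety = {Fynn, Kiri}; Testing = {Beck, Fynn}; Research = {Beck, Eitan}

From (d): Kiri ∈ Safety.
From (f): Eitan ∈ Research.
(e): Kiri ∉ Testing.
(h) (exactly one): Beck ∈ Testing.
Suppose Fynn ∉ Safety: no assignment then satisfies all the clues, so Fynn ∈ Safety.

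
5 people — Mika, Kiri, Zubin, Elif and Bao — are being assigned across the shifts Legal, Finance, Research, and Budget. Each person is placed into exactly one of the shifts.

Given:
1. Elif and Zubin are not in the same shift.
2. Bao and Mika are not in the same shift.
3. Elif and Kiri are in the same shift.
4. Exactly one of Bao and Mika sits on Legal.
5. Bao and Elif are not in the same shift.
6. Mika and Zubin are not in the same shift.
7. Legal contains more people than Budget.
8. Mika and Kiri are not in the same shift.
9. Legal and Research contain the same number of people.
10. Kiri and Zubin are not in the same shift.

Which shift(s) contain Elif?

Elif: Research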